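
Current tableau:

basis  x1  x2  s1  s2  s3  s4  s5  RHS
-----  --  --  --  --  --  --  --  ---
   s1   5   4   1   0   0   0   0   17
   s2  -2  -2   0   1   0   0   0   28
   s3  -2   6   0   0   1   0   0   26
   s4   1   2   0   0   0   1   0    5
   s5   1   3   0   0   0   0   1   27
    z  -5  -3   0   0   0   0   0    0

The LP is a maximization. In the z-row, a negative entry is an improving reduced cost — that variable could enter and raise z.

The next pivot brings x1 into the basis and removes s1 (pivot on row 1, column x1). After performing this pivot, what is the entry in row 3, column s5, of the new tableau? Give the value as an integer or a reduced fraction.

Pivot element is row 1, column x1: 5.
Normalize row 1: new (row 1, s5) = 0/5 = 0.
row 3 ← row 3 − (-2)·(new row 1): 0 − (-2)·0 = 0.

0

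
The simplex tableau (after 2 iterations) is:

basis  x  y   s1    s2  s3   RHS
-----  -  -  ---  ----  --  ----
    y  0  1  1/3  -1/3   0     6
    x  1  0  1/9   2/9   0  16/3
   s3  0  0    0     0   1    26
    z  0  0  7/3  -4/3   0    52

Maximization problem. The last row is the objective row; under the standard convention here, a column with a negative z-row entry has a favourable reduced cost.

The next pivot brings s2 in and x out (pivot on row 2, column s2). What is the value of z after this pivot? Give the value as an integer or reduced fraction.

Minimum ratio for s2: (16/3)/(2/9) = 24.
z changes by −(z-row coeff of s2)·ratio = −(-4/3)·24 = 32.
New z = 52 + 32 = 84.

84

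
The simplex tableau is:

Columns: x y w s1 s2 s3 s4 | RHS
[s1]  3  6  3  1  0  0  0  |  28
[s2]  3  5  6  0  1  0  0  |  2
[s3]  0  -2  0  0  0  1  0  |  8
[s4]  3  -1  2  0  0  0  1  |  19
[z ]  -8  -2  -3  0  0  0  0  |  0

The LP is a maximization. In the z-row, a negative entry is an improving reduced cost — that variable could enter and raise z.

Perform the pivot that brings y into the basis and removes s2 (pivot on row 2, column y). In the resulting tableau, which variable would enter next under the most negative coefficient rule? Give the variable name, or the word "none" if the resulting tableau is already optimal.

Pivot element 5. New z-row = old z-row − (-2)·(row 2/5).
Updated z-row coefficients: x: -34/5, y: 0, w: -3/5, s1: 0, s2: 2/5, s3: 0, s4: 0.
The most negative is -34/5 in column x, so x would enter next.

x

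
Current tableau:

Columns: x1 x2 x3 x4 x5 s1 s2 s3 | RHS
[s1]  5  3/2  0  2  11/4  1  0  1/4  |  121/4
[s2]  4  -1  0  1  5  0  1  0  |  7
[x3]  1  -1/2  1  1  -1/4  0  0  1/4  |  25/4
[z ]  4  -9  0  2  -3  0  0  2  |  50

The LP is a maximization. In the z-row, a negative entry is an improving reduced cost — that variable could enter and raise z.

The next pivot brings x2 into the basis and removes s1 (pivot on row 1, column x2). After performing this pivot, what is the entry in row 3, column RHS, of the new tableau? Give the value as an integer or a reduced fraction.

49/3

Pivot element is row 1, column x2: 3/2.
Normalize row 1: new (row 1, RHS) = (121/4)/(3/2) = 121/6.
row 3 ← row 3 − (-1/2)·(new row 1): 25/4 − (-1/2)·(121/6) = 49/3.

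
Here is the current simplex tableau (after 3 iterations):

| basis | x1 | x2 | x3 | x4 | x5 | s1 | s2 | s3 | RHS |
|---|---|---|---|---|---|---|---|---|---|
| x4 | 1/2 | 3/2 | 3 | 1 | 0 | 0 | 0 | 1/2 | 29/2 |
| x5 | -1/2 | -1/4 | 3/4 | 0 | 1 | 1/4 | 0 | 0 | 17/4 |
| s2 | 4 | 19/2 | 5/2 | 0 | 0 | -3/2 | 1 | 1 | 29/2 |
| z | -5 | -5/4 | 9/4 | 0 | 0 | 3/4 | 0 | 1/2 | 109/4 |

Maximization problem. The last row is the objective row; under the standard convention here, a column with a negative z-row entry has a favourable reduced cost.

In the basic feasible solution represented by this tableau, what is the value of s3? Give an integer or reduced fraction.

0

s3 is nonbasic (not in the basis column), so its value in the current BFS is 0.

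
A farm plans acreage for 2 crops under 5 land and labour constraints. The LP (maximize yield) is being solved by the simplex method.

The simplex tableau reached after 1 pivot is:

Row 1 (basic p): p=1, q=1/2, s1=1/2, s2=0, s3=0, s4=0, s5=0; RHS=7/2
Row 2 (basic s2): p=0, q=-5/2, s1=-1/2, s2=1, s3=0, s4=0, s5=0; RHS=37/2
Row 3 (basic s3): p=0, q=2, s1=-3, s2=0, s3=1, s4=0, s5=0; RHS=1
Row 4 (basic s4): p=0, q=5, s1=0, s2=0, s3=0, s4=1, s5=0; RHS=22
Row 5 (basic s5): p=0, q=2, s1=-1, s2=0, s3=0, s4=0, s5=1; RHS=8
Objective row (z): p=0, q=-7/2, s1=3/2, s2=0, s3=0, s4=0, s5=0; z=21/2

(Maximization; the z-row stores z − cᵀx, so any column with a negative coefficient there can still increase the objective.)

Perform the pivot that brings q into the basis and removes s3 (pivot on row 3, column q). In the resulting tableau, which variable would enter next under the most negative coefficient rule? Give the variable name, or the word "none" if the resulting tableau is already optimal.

s1

Pivot element 2. New z-row = old z-row − (-7/2)·(row 3/2).
Updated z-row coefficients: p: 0, q: 0, s1: -15/4, s2: 0, s3: 7/4, s4: 0, s5: 0.
The most negative is -15/4 in column s1, so s1 would enter next.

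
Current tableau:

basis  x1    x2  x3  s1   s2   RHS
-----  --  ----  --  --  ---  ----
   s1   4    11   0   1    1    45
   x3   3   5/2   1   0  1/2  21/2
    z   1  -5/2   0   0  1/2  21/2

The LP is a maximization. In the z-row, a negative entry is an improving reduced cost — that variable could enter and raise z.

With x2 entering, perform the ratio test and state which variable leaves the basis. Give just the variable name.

Ratios: row 1 (s1): 45/11 = 45/11; row 2 (x3): (21/2)/(5/2) = 21/5.
Minimum ratio 45/11 is in the s1 row, so s1 leaves.

s1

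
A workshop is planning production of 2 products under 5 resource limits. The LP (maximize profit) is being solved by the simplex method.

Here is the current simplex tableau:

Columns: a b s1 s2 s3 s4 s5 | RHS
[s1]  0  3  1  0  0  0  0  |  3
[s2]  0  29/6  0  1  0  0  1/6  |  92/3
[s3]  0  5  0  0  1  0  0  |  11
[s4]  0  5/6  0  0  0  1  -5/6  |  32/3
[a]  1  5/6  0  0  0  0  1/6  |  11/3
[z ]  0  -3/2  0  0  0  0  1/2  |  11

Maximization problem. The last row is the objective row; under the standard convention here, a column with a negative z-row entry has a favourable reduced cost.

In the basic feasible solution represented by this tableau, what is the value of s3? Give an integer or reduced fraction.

s3 is basic (row 3); its value is the RHS of that row: 11.

11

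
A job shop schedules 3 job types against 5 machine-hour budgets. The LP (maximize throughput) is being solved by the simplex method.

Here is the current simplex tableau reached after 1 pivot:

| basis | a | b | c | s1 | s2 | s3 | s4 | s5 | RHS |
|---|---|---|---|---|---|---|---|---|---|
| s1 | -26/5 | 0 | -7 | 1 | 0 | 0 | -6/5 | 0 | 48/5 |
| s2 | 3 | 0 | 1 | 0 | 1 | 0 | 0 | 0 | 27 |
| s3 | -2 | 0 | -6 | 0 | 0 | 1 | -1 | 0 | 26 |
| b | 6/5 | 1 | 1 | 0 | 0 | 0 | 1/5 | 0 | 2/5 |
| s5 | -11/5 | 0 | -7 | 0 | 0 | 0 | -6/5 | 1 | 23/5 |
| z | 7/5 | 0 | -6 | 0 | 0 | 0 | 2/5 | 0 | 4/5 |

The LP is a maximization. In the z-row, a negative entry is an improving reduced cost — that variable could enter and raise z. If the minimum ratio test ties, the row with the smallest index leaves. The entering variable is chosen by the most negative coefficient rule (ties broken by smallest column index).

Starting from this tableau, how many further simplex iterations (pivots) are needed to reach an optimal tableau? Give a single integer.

1

pivot: c in, b out → z = 16/5
No improving column remains; optimal.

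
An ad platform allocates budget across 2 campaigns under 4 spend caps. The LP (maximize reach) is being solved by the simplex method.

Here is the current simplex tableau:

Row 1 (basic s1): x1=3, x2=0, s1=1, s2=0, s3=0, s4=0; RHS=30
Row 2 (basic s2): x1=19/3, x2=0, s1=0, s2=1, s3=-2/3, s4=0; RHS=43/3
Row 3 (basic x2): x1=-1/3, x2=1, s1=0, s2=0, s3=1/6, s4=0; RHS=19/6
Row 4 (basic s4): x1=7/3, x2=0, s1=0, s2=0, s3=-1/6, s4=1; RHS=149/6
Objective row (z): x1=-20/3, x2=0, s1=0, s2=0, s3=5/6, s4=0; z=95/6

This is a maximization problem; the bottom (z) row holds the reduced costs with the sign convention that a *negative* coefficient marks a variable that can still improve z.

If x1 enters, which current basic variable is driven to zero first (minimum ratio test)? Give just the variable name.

s2

Ratios: row 1 (s1): 30/3 = 10; row 2 (s2): (43/3)/(19/3) = 43/19; row 3 (x2): entry -1/3 ≤ 0, skip; row 4 (s4): (149/6)/(7/3) = 149/14.
Minimum ratio 43/19 is in the s2 row, so s2 leaves.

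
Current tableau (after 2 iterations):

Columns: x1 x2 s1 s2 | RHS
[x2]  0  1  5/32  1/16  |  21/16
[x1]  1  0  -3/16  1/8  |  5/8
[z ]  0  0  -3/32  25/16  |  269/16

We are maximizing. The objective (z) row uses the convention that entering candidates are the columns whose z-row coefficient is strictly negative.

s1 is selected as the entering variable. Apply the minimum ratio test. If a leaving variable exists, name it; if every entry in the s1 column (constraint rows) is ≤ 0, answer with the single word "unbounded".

Ratios: row 1 (x2): (21/16)/(5/32) = 42/5; row 2 (x1): entry -3/16 ≤ 0, skip.
Minimum ratio is in the x2 row, so x2 leaves.

x2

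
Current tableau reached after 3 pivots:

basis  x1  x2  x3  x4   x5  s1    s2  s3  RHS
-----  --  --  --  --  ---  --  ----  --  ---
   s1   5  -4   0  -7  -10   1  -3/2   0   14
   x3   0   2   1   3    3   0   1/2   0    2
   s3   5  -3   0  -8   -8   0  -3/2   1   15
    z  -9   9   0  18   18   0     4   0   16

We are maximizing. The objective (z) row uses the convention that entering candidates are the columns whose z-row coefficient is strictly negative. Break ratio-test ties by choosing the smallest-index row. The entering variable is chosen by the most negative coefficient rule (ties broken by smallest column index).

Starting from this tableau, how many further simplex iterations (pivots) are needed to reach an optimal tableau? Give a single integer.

1

pivot: x1 in, s1 out → z = 206/5
No improving column remains; optimal.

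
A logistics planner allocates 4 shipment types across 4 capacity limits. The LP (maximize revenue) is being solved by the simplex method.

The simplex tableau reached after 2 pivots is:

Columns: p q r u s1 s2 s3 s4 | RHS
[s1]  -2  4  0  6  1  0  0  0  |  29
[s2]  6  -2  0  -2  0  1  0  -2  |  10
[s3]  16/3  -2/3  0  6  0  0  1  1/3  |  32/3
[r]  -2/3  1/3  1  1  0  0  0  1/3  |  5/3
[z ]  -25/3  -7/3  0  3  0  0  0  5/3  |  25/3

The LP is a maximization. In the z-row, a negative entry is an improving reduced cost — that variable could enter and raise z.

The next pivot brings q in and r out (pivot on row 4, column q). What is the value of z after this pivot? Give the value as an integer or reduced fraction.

20

Minimum ratio for q: (5/3)/(1/3) = 5.
z changes by −(z-row coeff of q)·ratio = −(-7/3)·5 = 35/3.
New z = 25/3 + (35/3) = 20.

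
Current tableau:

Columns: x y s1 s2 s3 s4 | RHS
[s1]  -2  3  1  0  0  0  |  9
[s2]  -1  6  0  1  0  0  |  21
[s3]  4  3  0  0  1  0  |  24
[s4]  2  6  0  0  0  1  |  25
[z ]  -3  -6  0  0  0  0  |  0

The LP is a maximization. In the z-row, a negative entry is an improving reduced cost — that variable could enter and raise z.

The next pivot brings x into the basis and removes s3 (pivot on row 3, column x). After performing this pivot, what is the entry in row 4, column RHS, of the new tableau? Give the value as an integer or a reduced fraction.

13

Pivot element is row 3, column x: 4.
Normalize row 3: new (row 3, RHS) = 24/4 = 6.
row 4 ← row 4 − 2·(new row 3): 25 − 2·6 = 13.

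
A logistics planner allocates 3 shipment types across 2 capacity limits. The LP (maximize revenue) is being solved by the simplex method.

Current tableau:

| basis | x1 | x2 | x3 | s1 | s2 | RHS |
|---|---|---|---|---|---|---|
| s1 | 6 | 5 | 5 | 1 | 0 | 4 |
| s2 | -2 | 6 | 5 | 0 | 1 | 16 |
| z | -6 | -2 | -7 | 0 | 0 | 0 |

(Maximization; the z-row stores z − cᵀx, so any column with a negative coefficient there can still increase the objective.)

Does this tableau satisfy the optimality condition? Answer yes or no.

no

Column x1 has objective-row coefficient -6, which is negative; an improving pivot exists, so not yet optimal.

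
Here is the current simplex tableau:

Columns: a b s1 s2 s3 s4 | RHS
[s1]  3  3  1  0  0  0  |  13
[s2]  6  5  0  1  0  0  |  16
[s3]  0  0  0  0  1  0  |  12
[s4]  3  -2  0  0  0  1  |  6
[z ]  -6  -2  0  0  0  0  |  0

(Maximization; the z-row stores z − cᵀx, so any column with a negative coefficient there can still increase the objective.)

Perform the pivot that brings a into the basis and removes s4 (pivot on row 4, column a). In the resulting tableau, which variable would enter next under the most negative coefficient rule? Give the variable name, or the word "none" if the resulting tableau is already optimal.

Pivot element 3. New z-row = old z-row − (-6)·(row 4/3).
Updated z-row coefficients: a: 0, b: -6, s1: 0, s2: 0, s3: 0, s4: 2.
The most negative is -6 in column b, so b would enter next.

b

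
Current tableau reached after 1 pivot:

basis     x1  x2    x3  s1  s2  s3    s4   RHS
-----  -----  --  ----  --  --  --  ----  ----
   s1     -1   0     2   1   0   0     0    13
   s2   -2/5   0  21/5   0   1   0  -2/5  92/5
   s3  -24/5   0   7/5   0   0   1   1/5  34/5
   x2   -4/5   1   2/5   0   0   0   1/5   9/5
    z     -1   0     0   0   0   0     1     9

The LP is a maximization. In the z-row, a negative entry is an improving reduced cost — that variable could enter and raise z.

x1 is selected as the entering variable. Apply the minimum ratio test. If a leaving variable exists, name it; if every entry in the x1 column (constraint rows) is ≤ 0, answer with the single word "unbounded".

unbounded

x1-column entries: row 1: -1, row 2: -2/5, row 3: -24/5, row 4: -4/5. All ≤ 0, so x1 can increase without bound; the LP is unbounded in this direction.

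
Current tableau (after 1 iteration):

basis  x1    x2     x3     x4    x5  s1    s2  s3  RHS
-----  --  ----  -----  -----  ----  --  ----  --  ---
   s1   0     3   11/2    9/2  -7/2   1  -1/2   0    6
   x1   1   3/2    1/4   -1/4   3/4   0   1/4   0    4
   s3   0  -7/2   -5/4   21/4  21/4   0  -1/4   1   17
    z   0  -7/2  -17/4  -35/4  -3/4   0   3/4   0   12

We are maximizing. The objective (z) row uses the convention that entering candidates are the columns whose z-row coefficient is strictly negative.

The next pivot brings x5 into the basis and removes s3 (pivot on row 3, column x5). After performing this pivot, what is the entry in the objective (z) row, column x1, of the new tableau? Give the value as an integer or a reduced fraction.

Pivot element is row 3, column x5: 21/4.
Normalize row 3: new (row 3, x1) = 0/(21/4) = 0.
z-row ← z-row − (-3/4)·(new row 3): 0 − (-3/4)·0 = 0.

0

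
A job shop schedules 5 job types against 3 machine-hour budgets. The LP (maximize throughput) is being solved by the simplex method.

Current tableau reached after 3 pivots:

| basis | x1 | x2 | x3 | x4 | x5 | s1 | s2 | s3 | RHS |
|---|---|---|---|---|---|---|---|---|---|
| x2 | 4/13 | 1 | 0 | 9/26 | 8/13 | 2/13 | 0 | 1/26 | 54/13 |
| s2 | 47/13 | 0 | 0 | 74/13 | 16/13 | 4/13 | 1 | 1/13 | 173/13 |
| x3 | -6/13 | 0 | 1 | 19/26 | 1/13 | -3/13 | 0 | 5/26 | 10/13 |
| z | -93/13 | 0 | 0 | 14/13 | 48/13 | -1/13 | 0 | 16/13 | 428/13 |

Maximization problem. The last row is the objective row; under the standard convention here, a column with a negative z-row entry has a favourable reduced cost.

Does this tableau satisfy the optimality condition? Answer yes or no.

no

Column x1 has objective-row coefficient -93/13, which is negative; an improving pivot exists, so not yet optimal.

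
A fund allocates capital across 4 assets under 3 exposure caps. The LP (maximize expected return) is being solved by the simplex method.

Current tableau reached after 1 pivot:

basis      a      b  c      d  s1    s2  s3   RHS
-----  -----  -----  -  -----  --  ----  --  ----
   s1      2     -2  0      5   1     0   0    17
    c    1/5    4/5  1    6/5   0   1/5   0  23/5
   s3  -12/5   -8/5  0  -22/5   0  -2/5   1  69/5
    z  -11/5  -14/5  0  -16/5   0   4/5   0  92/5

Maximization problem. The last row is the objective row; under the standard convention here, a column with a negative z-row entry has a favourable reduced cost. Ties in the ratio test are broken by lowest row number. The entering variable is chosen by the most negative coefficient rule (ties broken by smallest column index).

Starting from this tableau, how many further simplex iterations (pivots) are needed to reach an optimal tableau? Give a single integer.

3

pivot: d in, s1 out → z = 732/25
pivot: b in, c out → z = 495/16
pivot: a in, d out → z = 258/5
No improving column remains; optimal.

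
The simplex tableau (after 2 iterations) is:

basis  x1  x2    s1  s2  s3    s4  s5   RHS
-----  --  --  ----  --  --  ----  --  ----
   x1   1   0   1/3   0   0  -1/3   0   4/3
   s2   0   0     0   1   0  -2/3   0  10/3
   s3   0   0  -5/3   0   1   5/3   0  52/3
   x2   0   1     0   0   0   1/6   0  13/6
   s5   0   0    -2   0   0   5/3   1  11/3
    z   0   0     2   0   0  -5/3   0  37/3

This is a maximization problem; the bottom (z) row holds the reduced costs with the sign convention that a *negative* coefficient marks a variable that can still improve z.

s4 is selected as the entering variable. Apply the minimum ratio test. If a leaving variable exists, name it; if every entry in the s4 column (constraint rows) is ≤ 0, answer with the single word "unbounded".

Ratios: row 1 (x1): entry -1/3 ≤ 0, skip; row 2 (s2): entry -2/3 ≤ 0, skip; row 3 (s3): (52/3)/(5/3) = 52/5; row 4 (x2): (13/6)/(1/6) = 13; row 5 (s5): (11/3)/(5/3) = 11/5.
Minimum ratio is in the s5 row, so s5 leaves.

s5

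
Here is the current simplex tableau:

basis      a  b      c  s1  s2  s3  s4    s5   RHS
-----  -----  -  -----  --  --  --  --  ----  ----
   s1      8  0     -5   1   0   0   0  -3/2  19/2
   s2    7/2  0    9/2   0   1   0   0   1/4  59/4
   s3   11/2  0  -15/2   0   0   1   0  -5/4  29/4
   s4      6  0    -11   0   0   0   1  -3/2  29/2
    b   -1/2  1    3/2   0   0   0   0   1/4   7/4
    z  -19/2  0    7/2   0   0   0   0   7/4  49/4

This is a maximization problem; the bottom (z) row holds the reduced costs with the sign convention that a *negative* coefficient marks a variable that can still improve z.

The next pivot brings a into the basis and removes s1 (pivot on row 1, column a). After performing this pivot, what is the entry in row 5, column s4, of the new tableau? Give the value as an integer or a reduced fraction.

Pivot element is row 1, column a: 8.
Normalize row 1: new (row 1, s4) = 0/8 = 0.
row 5 ← row 5 − (-1/2)·(new row 1): 0 − (-1/2)·0 = 0.

0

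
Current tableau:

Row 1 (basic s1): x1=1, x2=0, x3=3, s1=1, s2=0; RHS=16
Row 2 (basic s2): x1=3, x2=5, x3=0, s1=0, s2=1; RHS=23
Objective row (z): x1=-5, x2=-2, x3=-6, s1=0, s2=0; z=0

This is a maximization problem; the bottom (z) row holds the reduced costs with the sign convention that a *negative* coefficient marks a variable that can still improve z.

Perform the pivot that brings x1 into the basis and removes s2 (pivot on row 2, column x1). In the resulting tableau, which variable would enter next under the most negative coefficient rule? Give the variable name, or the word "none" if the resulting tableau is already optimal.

x3

Pivot element 3. New z-row = old z-row − (-5)·(row 2/3).
Updated z-row coefficients: x1: 0, x2: 19/3, x3: -6, s1: 0, s2: 5/3.
The most negative is -6 in column x3, so x3 would enter next.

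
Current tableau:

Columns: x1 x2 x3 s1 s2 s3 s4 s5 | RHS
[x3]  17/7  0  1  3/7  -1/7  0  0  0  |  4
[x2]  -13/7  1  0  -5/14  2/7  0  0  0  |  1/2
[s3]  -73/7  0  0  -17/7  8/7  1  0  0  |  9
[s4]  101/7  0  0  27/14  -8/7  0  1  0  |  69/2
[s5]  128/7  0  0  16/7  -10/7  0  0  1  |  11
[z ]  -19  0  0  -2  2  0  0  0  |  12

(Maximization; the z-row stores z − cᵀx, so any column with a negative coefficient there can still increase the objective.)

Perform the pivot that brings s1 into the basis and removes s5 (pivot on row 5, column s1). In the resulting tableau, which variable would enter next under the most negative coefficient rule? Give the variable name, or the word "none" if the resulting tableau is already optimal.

x1

Pivot element 16/7. New z-row = old z-row − (-2)·(row 5/(16/7)).
Updated z-row coefficients: x1: -3, x2: 0, x3: 0, s1: 0, s2: 3/4, s3: 0, s4: 0, s5: 7/8.
The most negative is -3 in column x1, so x1 would enter next.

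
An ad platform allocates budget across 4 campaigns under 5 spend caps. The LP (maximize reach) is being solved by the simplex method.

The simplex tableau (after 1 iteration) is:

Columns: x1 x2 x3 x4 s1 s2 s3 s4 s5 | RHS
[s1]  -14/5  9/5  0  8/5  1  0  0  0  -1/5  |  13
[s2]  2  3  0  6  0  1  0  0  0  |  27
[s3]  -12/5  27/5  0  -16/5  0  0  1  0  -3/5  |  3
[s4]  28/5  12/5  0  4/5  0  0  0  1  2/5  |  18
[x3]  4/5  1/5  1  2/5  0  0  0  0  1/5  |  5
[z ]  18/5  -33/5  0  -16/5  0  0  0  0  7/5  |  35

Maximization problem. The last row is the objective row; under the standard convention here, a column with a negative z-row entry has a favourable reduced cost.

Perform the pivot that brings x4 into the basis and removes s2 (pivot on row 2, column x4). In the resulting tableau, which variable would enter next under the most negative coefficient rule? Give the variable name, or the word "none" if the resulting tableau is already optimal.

x2

Pivot element 6. New z-row = old z-row − (-16/5)·(row 2/6).
Updated z-row coefficients: x1: 14/3, x2: -5, x3: 0, x4: 0, s1: 0, s2: 8/15, s3: 0, s4: 0, s5: 7/5.
The most negative is -5 in column x2, so x2 would enter next.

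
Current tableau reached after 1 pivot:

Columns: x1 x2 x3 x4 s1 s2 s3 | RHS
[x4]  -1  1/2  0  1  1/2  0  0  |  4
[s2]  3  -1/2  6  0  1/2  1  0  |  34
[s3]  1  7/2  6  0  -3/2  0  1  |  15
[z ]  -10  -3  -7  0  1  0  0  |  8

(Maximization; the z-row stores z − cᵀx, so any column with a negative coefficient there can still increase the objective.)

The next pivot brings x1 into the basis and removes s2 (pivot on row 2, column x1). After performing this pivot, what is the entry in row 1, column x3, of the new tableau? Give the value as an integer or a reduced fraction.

2

Pivot element is row 2, column x1: 3.
Normalize row 2: new (row 2, x3) = 6/3 = 2.
row 1 ← row 1 − (-1)·(new row 2): 0 − (-1)·2 = 2.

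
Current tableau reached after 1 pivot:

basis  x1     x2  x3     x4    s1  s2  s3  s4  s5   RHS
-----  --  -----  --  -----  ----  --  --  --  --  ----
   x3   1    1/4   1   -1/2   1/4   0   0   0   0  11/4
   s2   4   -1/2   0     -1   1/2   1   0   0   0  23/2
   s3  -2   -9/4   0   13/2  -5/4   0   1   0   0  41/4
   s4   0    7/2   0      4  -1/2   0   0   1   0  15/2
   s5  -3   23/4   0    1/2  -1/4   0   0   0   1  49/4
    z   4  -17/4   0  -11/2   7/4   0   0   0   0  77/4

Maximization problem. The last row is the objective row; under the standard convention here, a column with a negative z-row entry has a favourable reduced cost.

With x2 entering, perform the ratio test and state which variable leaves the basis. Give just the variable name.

Ratios: row 1 (x3): (11/4)/(1/4) = 11; row 2 (s2): entry -1/2 ≤ 0, skip; row 3 (s3): entry -9/4 ≤ 0, skip; row 4 (s4): (15/2)/(7/2) = 15/7; row 5 (s5): (49/4)/(23/4) = 49/23.
Minimum ratio 49/23 is in the s5 row, so s5 leaves.

s5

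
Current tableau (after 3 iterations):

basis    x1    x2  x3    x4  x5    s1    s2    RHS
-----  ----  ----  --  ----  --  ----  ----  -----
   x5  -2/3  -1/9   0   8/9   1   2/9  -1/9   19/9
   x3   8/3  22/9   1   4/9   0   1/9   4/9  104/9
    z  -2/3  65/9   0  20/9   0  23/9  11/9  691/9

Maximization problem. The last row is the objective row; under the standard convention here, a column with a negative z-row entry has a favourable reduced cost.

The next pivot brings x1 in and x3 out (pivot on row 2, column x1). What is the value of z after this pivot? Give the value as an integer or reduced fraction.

Minimum ratio for x1: (104/9)/(8/3) = 13/3.
z changes by −(z-row coeff of x1)·ratio = −(-2/3)·(13/3) = 26/9.
New z = 691/9 + (26/9) = 239/3.

239/3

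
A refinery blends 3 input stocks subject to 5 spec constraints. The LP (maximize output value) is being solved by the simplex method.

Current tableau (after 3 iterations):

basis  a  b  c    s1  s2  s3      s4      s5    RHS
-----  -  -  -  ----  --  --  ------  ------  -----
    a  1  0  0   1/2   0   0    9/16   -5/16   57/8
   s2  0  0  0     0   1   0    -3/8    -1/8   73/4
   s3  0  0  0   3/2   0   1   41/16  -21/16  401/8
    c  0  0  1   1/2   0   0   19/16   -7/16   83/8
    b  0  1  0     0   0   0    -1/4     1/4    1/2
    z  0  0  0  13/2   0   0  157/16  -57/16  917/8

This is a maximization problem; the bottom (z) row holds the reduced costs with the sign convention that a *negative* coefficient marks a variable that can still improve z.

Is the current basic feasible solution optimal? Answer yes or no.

Column s5 has objective-row coefficient -57/16, which is negative; an improving pivot exists, so not yet optimal.

no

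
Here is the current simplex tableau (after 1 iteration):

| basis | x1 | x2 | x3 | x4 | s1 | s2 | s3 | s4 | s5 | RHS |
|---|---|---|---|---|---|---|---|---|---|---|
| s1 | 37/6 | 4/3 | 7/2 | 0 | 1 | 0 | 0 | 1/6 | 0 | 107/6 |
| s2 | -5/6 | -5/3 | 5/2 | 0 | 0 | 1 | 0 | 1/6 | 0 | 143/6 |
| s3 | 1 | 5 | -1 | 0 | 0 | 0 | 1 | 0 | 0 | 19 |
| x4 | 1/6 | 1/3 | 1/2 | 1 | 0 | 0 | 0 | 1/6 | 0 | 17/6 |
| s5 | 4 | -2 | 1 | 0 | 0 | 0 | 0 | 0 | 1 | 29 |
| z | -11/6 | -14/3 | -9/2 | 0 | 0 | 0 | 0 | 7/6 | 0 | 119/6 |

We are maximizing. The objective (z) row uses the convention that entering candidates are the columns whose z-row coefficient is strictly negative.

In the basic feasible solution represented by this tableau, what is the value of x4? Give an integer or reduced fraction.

17/6

x4 is basic (row 4); its value is the RHS of that row: 17/6.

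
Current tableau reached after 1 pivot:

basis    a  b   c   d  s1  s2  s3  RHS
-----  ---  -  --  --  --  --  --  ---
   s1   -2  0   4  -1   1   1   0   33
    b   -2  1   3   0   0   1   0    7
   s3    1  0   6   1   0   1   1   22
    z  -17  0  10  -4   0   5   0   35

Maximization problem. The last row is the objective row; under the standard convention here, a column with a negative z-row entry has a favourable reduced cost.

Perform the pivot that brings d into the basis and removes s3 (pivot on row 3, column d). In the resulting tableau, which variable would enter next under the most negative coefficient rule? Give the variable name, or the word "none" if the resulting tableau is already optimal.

Pivot element 1. New z-row = old z-row − (-4)·(row 3/1).
Updated z-row coefficients: a: -13, b: 0, c: 34, d: 0, s1: 0, s2: 9, s3: 4.
The most negative is -13 in column a, so a would enter next.

a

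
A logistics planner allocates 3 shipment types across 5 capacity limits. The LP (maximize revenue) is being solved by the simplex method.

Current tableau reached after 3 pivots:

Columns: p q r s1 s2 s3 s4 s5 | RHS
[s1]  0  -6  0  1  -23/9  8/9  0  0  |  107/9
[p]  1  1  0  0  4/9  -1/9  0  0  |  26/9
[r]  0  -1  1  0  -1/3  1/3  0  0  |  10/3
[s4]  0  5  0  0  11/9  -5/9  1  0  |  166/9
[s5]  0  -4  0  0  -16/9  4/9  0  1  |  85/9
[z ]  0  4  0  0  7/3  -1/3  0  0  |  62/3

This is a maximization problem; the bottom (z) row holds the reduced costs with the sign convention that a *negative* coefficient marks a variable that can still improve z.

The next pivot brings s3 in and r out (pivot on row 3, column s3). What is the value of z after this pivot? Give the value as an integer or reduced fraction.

24

Minimum ratio for s3: (10/3)/(1/3) = 10.
z changes by −(z-row coeff of s3)·ratio = −(-1/3)·10 = 10/3.
New z = 62/3 + (10/3) = 24.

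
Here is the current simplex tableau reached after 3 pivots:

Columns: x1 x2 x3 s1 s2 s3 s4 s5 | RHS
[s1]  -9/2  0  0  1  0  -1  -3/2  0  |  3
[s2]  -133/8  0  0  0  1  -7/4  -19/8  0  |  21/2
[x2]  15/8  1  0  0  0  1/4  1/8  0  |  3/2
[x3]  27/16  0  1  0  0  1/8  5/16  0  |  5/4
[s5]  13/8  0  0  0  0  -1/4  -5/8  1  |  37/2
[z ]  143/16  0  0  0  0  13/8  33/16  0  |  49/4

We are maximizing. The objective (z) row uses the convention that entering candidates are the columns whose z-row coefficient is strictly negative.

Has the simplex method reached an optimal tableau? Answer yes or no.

yes

No objective-row coefficient is strictly negative, so no entering variable exists; the tableau is optimal.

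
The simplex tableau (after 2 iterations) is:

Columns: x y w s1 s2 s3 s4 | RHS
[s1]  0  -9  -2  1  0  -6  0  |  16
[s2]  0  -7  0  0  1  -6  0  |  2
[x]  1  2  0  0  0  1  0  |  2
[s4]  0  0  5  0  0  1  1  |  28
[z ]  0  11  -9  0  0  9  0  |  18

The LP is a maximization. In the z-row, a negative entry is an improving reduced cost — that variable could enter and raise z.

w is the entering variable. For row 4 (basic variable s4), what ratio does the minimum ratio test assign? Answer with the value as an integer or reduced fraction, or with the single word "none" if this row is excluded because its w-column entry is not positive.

28/5

Ratio = RHS / (w entry) = 28 / 5 = 28/5.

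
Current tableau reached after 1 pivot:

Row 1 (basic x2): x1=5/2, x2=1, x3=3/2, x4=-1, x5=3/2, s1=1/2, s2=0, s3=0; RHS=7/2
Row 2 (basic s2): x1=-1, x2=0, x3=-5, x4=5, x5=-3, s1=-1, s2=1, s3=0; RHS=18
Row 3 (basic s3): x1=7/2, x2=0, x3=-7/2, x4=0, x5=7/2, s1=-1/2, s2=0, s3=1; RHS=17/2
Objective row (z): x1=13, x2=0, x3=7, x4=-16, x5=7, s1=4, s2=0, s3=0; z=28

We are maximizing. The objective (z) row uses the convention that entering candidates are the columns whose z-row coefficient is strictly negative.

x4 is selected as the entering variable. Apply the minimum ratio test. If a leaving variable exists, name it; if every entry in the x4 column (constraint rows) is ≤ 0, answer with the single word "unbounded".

s2

Ratios: row 1 (x2): entry -1 ≤ 0, skip; row 2 (s2): 18/5 = 18/5; row 3 (s3): entry 0 ≤ 0, skip.
Minimum ratio is in the s2 row, so s2 leaves.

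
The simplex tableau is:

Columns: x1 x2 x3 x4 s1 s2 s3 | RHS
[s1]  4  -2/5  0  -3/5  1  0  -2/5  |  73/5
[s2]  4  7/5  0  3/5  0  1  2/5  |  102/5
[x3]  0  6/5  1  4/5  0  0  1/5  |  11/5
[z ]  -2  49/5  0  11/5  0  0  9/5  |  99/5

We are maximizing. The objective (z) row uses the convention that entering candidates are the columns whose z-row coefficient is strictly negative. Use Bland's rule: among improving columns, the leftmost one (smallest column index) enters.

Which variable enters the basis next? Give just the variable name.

x1

Objective-row coefficients: x1: -2, x2: 49/5, x3: 0, x4: 11/5, s1: 0, s2: 0, s3: 9/5.
Improving columns: x1. Bland's rule picks the smallest column index → x1.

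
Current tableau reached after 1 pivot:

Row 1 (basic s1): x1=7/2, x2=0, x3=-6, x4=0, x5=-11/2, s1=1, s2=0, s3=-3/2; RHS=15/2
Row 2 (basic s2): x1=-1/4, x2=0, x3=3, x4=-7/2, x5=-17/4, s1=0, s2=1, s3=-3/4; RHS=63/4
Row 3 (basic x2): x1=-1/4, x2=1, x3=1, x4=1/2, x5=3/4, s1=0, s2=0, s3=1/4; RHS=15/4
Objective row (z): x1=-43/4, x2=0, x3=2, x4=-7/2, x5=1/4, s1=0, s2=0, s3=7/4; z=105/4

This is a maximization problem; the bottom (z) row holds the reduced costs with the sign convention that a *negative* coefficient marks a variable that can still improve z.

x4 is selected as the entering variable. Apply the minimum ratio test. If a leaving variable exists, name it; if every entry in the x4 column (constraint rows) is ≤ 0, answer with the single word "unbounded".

x2

Ratios: row 1 (s1): entry 0 ≤ 0, skip; row 2 (s2): entry -7/2 ≤ 0, skip; row 3 (x2): (15/4)/(1/2) = 15/2.
Minimum ratio is in the x2 row, so x2 leaves.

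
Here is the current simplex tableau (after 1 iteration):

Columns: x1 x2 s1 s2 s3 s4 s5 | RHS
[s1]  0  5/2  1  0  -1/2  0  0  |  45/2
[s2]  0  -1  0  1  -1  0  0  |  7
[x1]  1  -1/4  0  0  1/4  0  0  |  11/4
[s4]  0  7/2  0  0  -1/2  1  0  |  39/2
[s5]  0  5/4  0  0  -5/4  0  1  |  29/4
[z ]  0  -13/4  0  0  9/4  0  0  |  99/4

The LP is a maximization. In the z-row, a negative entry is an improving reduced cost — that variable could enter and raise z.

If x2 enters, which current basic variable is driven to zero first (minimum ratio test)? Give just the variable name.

Ratios: row 1 (s1): (45/2)/(5/2) = 9; row 2 (s2): entry -1 ≤ 0, skip; row 3 (x1): entry -1/4 ≤ 0, skip; row 4 (s4): (39/2)/(7/2) = 39/7; row 5 (s5): (29/4)/(5/4) = 29/5.
Minimum ratio 39/7 is in the s4 row, so s4 leaves.

s4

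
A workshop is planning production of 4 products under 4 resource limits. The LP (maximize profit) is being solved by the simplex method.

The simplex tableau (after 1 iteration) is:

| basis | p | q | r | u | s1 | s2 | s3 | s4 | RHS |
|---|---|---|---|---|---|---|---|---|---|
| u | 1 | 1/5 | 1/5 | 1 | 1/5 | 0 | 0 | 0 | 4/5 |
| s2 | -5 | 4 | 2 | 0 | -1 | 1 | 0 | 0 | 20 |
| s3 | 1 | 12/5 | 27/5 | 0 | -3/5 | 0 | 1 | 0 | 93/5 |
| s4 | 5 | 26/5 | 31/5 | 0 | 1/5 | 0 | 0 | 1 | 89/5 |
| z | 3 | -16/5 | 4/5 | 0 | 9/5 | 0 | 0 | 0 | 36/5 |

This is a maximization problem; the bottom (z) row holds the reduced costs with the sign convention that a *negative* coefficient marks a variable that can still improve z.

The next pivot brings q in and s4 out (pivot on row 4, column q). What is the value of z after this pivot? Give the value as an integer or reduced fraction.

236/13

Minimum ratio for q: (89/5)/(26/5) = 89/26.
z changes by −(z-row coeff of q)·ratio = −(-16/5)·(89/26) = 712/65.
New z = 36/5 + (712/65) = 236/13.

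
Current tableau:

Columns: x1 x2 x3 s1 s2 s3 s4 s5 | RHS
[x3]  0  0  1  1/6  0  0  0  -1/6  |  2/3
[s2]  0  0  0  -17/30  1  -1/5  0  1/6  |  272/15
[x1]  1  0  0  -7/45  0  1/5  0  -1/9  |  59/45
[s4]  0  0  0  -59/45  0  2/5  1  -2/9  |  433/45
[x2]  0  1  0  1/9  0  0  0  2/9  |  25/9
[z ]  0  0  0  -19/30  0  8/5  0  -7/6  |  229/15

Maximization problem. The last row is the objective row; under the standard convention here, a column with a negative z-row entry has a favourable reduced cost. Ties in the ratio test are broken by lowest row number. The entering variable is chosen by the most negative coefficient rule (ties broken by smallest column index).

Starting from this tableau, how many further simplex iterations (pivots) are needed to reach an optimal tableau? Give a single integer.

pivot: s5 in, x2 out → z = 597/20
pivot: s1 in, x3 out → z = 152/5
No improving column remains; optimal.

2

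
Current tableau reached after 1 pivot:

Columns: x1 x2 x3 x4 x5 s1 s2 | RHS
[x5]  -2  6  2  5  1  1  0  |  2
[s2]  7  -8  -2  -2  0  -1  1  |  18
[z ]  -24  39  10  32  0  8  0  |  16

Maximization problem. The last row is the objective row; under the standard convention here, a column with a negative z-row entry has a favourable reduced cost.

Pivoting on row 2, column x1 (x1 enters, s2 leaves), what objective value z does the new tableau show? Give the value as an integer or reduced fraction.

Minimum ratio for x1: 18/7 = 18/7.
z changes by −(z-row coeff of x1)·ratio = −(-24)·(18/7) = 432/7.
New z = 16 + (432/7) = 544/7.

544/7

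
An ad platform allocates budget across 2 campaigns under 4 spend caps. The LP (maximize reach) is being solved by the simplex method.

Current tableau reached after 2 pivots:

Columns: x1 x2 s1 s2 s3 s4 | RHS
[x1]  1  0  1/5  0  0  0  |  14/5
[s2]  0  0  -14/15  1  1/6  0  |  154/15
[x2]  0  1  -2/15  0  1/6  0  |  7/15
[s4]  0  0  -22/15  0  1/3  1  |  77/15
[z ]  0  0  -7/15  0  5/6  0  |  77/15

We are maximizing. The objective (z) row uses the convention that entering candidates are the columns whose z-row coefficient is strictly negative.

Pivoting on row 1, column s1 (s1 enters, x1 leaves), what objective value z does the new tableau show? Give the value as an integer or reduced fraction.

35/3

Minimum ratio for s1: (14/5)/(1/5) = 14.
z changes by −(z-row coeff of s1)·ratio = −(-7/15)·14 = 98/15.
New z = 77/15 + (98/15) = 35/3.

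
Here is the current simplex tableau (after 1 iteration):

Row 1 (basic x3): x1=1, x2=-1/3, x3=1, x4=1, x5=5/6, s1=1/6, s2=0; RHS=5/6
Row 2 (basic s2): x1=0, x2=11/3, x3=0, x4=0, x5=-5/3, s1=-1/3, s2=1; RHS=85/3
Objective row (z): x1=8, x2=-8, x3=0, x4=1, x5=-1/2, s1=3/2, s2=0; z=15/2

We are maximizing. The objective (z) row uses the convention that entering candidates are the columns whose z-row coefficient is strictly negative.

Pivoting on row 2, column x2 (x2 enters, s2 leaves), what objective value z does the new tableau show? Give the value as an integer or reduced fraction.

1525/22

Minimum ratio for x2: (85/3)/(11/3) = 85/11.
z changes by −(z-row coeff of x2)·ratio = −(-8)·(85/11) = 680/11.
New z = 15/2 + (680/11) = 1525/22.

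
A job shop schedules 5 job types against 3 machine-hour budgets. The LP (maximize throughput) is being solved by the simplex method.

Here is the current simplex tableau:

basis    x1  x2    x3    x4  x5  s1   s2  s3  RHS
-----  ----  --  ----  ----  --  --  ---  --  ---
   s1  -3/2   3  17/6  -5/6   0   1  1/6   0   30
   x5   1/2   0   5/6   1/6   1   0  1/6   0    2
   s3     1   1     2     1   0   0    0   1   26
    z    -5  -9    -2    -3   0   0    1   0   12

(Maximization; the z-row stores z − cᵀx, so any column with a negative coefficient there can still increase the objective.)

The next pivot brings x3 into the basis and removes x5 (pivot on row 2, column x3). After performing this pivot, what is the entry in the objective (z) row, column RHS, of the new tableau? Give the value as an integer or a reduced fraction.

Pivot element is row 2, column x3: 5/6.
Normalize row 2: new (row 2, RHS) = 2/(5/6) = 12/5.
z-row ← z-row − (-2)·(new row 2): 12 − (-2)·(12/5) = 84/5.

84/5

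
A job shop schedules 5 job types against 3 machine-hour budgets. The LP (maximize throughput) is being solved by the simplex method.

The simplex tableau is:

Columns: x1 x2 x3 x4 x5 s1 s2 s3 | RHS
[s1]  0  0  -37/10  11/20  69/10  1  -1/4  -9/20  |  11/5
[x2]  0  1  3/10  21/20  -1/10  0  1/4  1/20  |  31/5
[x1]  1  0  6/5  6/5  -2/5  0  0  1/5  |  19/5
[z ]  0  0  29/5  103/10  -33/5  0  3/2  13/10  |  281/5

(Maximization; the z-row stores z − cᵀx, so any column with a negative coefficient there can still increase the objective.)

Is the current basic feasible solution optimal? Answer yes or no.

Column x5 has objective-row coefficient -33/5, which is negative; an improving pivot exists, so not yet optimal.

no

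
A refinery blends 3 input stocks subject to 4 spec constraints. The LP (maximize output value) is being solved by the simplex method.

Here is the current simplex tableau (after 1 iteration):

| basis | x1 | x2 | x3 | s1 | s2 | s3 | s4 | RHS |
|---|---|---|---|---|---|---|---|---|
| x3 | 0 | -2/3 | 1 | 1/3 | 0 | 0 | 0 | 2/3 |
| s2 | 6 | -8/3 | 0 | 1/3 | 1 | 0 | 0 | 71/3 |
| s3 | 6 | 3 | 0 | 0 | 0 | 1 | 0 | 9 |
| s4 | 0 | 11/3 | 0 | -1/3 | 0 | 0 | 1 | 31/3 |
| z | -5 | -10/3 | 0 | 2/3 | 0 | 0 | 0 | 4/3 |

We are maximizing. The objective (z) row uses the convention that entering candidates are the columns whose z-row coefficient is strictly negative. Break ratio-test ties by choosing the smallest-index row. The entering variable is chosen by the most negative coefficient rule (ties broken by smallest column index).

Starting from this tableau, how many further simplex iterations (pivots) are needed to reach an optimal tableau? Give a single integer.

pivot: x1 in, s3 out → z = 53/6
pivot: x2 in, s4 out → z = 123/11
No improving column remains; optimal.

2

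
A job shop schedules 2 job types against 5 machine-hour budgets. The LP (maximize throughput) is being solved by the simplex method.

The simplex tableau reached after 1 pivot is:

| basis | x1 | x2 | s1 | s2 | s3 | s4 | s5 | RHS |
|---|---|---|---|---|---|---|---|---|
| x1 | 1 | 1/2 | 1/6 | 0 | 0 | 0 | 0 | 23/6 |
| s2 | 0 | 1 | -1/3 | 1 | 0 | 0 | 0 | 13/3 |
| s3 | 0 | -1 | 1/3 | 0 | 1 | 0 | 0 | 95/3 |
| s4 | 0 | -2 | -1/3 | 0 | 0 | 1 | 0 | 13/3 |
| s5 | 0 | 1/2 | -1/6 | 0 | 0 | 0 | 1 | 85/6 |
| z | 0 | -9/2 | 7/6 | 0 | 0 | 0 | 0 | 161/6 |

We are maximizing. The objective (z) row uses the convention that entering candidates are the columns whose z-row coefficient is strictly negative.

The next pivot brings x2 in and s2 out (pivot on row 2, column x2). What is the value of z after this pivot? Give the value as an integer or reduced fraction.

Minimum ratio for x2: (13/3)/1 = 13/3.
z changes by −(z-row coeff of x2)·ratio = −(-9/2)·(13/3) = 39/2.
New z = 161/6 + (39/2) = 139/3.

139/3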